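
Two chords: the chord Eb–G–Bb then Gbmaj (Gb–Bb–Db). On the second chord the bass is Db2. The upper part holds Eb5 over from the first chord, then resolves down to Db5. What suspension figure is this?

9–8 suspension.

At the second chord the bass is Db2. The suspended Eb5 lies a ninth above the bass; after resolving down by step to Db5, the interval above the bass becomes an octave.
Suspension figures are named by those two intervals: 9–8.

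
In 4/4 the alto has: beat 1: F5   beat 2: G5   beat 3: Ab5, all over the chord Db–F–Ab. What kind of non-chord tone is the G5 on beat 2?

Passing tone.

The harmony at that moment is Db major triad (Db, F, Ab); G5 is not a chord tone.
It is approached by step up from F5 and left by step up to Ab5.
Step in, step out in the same direction — a passing tone.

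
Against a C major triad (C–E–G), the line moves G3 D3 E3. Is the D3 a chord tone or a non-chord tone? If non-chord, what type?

The harmony at that moment is C major triad (C, E, G); D3 is not a chord tone.
It is approached by leap down from G3 and left by step up to E3.
Leap in, step out — an appoggiatura.

Non-chord tone — an appoggiatura.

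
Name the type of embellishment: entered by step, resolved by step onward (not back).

Approach: by step. Departure: by step, continuing in the same direction.
Stepwise on both sides with no change of direction means the note fills in the space between two different chord tones — a passing tone. (Had it turned back to its starting note it would be a neighbor tone instead.)

Passing tone.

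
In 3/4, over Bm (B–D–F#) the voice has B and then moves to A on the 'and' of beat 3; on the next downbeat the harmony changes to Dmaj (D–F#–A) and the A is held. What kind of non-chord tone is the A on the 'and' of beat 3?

The harmony at that moment is B minor triad (B, D, F#); A is not a chord tone.
It is approached by step down from B and then sustained as the same pitch into the next harmony.
Arriving early and becoming a chord tone when the harmony changes — an anticipation.

Anticipation.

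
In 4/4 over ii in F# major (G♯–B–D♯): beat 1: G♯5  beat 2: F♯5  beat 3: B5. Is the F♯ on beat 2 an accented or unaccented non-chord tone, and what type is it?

The harmony at that moment is G♯ minor triad (G♯, B, D♯); F♯5 is not a chord tone.
It is approached by step down from G♯5 and left by leap up to B5.
Step in, leap out — an escape tone.
It falls on a weak beat, so it is unaccented.

Unaccented escape tone.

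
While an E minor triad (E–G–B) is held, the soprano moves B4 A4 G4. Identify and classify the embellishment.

The harmony at that moment is E minor triad (E, G, B); A4 is not a chord tone.
It is approached by step down from B4 and left by step down to G4.
Step in, step out in the same direction — a passing tone.

A4 is a passing tone.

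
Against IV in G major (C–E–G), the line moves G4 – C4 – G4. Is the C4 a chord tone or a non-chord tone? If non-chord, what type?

C major triad contains C, E, G; C is the root, so it is a chord tone.

Chord tone (the root of C major triad).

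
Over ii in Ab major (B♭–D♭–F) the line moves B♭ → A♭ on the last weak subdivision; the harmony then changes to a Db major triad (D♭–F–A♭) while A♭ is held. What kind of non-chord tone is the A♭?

A♭ is an anticipation.

The harmony at that moment is B♭ minor triad (B♭, D♭, F); A♭ is not a chord tone.
It is approached by step down from B♭ and then sustained as the same pitch into the next harmony.
Arriving early and becoming a chord tone when the harmony changes — an anticipation.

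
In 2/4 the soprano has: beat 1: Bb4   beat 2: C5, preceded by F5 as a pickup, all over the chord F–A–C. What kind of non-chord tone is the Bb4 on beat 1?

The harmony at that moment is F major triad (F, A, C); Bb4 is not a chord tone.
It is approached by leap down from F5 and left by step up to C5.
Leap in, step out, metrically accented — an appoggiatura.

Appoggiatura.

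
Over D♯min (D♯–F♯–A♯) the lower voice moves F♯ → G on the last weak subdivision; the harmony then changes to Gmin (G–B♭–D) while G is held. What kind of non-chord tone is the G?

G is an anticipation.

The harmony at that moment is D♯ minor triad (D♯, F♯, A♯); G is not a chord tone.
It is approached by step up from F♯ and then sustained as the same pitch into the next harmony.
Arriving early and becoming a chord tone when the harmony changes — an anticipation.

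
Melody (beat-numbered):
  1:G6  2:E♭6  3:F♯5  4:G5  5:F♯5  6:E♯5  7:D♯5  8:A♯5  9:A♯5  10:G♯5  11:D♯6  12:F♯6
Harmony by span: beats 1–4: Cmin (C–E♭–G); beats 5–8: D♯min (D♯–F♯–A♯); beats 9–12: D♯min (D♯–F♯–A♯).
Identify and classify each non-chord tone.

F♯5 (beat 3) — appoggiatura; E♯5 (beat 6) — passing tone; G♯5 (beat 10) — escape tone.

The harmony at that moment is C minor triad (C, E♭, G); F♯5 is not a chord tone.
It is approached by leap down from E♭6 and left by step up to G5.
Leap in, step out — an appoggiatura.
The harmony at that moment is D♯ minor triad (D♯, F♯, A♯); E♯5 is not a chord tone.
It is approached by step down from F♯5 and left by step down to D♯5.
Step in, step out in the same direction — a passing tone.
The harmony at that moment is D♯ minor triad (D♯, F♯, A♯); G♯5 is not a chord tone.
It is approached by step down from A♯5 and left by leap up to D♯6.
Step in, leap out — an escape tone.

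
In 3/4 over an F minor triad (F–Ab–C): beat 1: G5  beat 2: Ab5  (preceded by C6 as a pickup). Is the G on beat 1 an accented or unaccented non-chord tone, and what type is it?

The harmony at that moment is F minor triad (F, Ab, C); G5 is not a chord tone.
It is approached by leap down from C6 and left by step up to Ab5.
Leap in, step out — an appoggiatura.
It falls on the downbeat, so it is accented.

Accented appoggiatura.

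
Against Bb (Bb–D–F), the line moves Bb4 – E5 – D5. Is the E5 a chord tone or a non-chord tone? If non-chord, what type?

Non-chord tone — an appoggiatura.

The harmony at that moment is Bb major triad (Bb, D, F); E5 is not a chord tone.
It is approached by leap up from Bb4 and left by step down to D5.
Leap in, step out — an appoggiatura.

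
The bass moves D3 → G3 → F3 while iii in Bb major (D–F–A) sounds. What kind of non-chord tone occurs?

G3 is an appoggiatura.

The harmony at that moment is D minor triad (D, F, A); G3 is not a chord tone.
It is approached by leap up from D3 and left by step down to F3.
Leap in, step out — an appoggiatura.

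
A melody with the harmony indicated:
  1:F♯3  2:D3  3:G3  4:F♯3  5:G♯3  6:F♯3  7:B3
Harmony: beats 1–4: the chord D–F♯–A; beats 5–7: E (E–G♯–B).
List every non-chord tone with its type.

G3 (beat 3) — appoggiatura; F♯3 (beat 6) — escape tone.

The harmony at that moment is D major triad (D, F♯, A); G3 is not a chord tone.
It is approached by leap up from D3 and left by step down to F♯3.
Leap in, step out — an appoggiatura.
The harmony at that moment is E major triad (E, G♯, B); F♯3 is not a chord tone.
It is approached by step down from G♯3 and left by leap up to B3.
Step in, leap out — an escape tone.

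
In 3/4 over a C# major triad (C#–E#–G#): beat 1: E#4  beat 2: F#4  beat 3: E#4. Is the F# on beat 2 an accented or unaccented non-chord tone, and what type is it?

Unaccented neighbor tone.

The harmony at that moment is C# major triad (C#, E#, G#); F#4 is not a chord tone.
It is approached by step up from E#4 and left by step down to E#4.
Step away and step back to the same note — a neighbor tone (upper neighbor).
It falls on a weak beat, so it is unaccented.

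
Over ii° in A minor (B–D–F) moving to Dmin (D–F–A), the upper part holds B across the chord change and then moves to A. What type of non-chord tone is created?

The harmony at that moment is D minor triad (D, F, A); B is not a chord tone.
It is held over (the same pitch as the preceding B) and left by step down to A.
Held over from the previous chord and resolving down by step — a suspension.

B is a suspension.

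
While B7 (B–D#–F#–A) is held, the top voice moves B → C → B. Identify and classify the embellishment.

C is a neighbor tone.

The harmony at that moment is B dominant seventh chord (B, D#, F#, A); C is not a chord tone.
It is approached by step up from B and left by step down to B.
Step away and step back to the same note — a neighbor tone (upper neighbor).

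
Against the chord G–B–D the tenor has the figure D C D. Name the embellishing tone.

The harmony at that moment is G major triad (G, B, D); C is not a chord tone.
It is approached by step down from D and left by step up to D.
Step away and step back to the same note — a neighbor tone (lower neighbor).

C is a neighbor tone.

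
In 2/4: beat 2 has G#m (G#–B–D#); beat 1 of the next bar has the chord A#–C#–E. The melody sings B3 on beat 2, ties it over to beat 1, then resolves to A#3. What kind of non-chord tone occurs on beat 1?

The harmony at that moment is A# diminished triad (A#, C#, E); B3 is not a chord tone.
It is held over (the same pitch as the preceding B3) and left by step down to A#3.
Held over from the previous chord and resolving down by step — a suspension.

Suspension.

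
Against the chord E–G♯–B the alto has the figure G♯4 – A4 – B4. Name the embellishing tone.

A4 is a passing tone.

The harmony at that moment is E major triad (E, G♯, B); A4 is not a chord tone.
It is approached by step up from G♯4 and left by step up to B4.
Step in, step out in the same direction — a passing tone.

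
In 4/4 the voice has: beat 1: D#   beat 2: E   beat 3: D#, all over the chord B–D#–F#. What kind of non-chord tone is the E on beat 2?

Upper neighbor tone.

The harmony at that moment is B major triad (B, D#, F#); E is not a chord tone.
It is approached by step up from D# and left by step down to D#.
Step away and step back to the same note — a neighbor tone (upper neighbor).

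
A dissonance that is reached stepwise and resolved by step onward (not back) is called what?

Passing tone.

Approach: by step. Departure: by step, continuing in the same direction.
Stepwise on both sides with no change of direction means the note fills in the space between two different chord tones — a passing tone. (Had it turned back to its starting note it would be a neighbor tone instead.)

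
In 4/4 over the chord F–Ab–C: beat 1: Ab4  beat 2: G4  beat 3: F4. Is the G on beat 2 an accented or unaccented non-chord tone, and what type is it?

Unaccented passing tone.

The harmony at that moment is F minor triad (F, Ab, C); G4 is not a chord tone.
It is approached by step down from Ab4 and left by step down to F4.
Step in, step out in the same direction — a passing tone.
It falls on a weak beat, so it is unaccented.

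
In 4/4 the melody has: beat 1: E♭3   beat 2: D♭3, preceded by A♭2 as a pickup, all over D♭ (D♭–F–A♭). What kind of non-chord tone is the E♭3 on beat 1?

The harmony at that moment is D♭ major triad (D♭, F, A♭); E♭3 is not a chord tone.
It is approached by leap up from A♭2 and left by step down to D♭3.
Leap in, step out, metrically accented — an appoggiatura.

Appoggiatura.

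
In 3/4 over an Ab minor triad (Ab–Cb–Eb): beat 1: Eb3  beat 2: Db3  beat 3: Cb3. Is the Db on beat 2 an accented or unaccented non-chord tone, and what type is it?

The harmony at that moment is Ab minor triad (Ab, Cb, Eb); Db3 is not a chord tone.
It is approached by step down from Eb3 and left by step down to Cb3.
Step in, step out in the same direction — a passing tone.
It falls on a weak beat, so it is unaccented.

Unaccented passing tone.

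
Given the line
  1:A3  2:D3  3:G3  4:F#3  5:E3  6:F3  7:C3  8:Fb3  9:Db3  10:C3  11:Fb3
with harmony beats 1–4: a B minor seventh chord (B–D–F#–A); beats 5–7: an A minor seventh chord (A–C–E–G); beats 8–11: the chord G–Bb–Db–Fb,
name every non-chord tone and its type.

The harmony at that moment is B minor seventh chord (B, D, F#, A); G3 is not a chord tone.
It is approached by leap up from D3 and left by step down to F#3.
Leap in, step out — an appoggiatura.
The harmony at that moment is A minor seventh chord (A, C, E, G); F3 is not a chord tone.
It is approached by step up from E3 and left by leap down to C3.
Step in, leap out — an escape tone.
The harmony at that moment is G diminished seventh chord (G, Bb, Db, Fb); C3 is not a chord tone.
It is approached by step down from Db3 and left by leap up to Fb3.
Step in, leap out — an escape tone.

G3 (beat 3) — appoggiatura; F3 (beat 6) — escape tone; C3 (beat 10) — escape tone.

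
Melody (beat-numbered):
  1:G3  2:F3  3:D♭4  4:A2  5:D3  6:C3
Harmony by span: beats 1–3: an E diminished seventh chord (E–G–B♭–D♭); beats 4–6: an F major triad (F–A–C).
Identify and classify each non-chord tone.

The harmony at that moment is E diminished seventh chord (E, G, B♭, D♭); F3 is not a chord tone.
It is approached by step down from G3 and left by leap up to D♭4.
Step in, leap out — an escape tone.
The harmony at that moment is F major triad (F, A, C); D3 is not a chord tone.
It is approached by leap up from A2 and left by step down to C3.
Leap in, step out — an appoggiatura.

F3 (beat 2) — escape tone; D3 (beat 5) — appoggiatura.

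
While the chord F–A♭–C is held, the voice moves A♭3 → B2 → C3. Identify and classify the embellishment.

B2 is an appoggiatura.

The harmony at that moment is F minor triad (F, A♭, C); B2 is not a chord tone.
It is approached by leap down from A♭3 and left by step up to C3.
Leap in, step out — an appoggiatura.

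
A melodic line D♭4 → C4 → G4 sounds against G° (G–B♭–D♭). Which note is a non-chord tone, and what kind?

The harmony at that moment is G diminished triad (G, B♭, D♭); C4 is not a chord tone.
It is approached by step down from D♭4 and left by leap up to G4.
Step in, leap out — an escape tone.

C4 is an escape tone.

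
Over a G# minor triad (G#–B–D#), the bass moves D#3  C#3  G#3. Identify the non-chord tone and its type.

The harmony at that moment is G# minor triad (G#, B, D#); C#3 is not a chord tone.
It is approached by step down from D#3 and left by leap up to G#3.
Step in, leap out — an escape tone.

C#3 is an escape tone.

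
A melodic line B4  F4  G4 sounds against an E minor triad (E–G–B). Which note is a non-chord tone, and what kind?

F4 is an appoggiatura.

The harmony at that moment is E minor triad (E, G, B); F4 is not a chord tone.
It is approached by leap down from B4 and left by step up to G4.
Leap in, step out — an appoggiatura.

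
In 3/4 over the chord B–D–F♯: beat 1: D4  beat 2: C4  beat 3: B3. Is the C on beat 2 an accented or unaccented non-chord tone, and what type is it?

Unaccented passing tone.

The harmony at that moment is B minor triad (B, D, F♯); C4 is not a chord tone.
It is approached by step down from D4 and left by step down to B3.
Step in, step out in the same direction — a passing tone.
It falls on a weak beat, so it is unaccented.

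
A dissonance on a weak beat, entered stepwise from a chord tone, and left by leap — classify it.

Escape tone.

Approach: by step. Departure: by leap. Metric position: weak.
Step in, leap out, from a weak position — an escape tone (échappée). (It is the mirror image of the appoggiatura, which leaps in and steps out on a strong beat.)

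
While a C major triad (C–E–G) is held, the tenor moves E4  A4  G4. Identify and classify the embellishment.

A4 is an appoggiatura.

The harmony at that moment is C major triad (C, E, G); A4 is not a chord tone.
It is approached by leap up from E4 and left by step down to G4.
Leap in, step out — an appoggiatura.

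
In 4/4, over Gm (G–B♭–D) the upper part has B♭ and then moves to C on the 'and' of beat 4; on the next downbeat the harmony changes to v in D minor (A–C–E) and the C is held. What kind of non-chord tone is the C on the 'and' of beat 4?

Anticipation.

The harmony at that moment is G minor triad (G, B♭, D); C is not a chord tone.
It is approached by step up from B♭ and then sustained as the same pitch into the next harmony.
Arriving early and becoming a chord tone when the harmony changes — an anticipation.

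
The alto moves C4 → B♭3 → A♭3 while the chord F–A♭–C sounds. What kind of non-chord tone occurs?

B♭3 is a passing tone.

The harmony at that moment is F minor triad (F, A♭, C); B♭3 is not a chord tone.
It is approached by step down from C4 and left by step down to A♭3.
Step in, step out in the same direction — a passing tone.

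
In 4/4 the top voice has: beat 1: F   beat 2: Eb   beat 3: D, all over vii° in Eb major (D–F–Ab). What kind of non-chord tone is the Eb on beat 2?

The harmony at that moment is D diminished triad (D, F, Ab); Eb is not a chord tone.
It is approached by step down from F and left by step down to D.
Step in, step out in the same direction — a passing tone.

Passing tone.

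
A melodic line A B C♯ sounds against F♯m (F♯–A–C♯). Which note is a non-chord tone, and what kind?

B is a passing tone.

The harmony at that moment is F♯ minor triad (F♯, A, C♯); B is not a chord tone.
It is approached by step up from A and left by step up to C♯.
Step in, step out in the same direction — a passing tone.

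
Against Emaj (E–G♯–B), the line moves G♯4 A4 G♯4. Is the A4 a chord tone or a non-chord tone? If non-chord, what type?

The harmony at that moment is E major triad (E, G♯, B); A4 is not a chord tone.
It is approached by step up from G♯4 and left by step down to G♯4.
Step away and step back to the same note — a neighbor tone (upper neighbor).

Non-chord tone — a neighbor tone.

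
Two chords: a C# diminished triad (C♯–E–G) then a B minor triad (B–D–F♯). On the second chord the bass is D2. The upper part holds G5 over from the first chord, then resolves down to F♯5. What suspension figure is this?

At the second chord the bass is D2. The suspended G5 lies a fourth above the bass; after resolving down by step to F♯5, the interval above the bass becomes a third.
Suspension figures are named by those two intervals: 4–3.

4–3 suspension.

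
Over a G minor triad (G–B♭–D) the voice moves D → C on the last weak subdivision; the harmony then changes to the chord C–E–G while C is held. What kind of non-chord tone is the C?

The harmony at that moment is G minor triad (G, B♭, D); C is not a chord tone.
It is approached by step down from D and then sustained as the same pitch into the next harmony.
Arriving early and becoming a chord tone when the harmony changes — an anticipation.

C is an anticipation.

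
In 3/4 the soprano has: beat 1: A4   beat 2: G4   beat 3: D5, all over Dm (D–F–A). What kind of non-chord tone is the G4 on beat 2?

Escape tone.

The harmony at that moment is D minor triad (D, F, A); G4 is not a chord tone.
It is approached by step down from A4 and left by leap up to D5.
Step in, leap out, on a weak beat — an escape tone.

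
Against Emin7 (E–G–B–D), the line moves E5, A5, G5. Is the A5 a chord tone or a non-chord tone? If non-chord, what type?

The harmony at that moment is E minor seventh chord (E, G, B, D); A5 is not a chord tone.
It is approached by leap up from E5 and left by step down to G5.
Leap in, step out — an appoggiatura.

Non-chord tone — an appoggiatura.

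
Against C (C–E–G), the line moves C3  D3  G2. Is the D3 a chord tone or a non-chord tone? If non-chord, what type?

The harmony at that moment is C major triad (C, E, G); D3 is not a chord tone.
It is approached by step up from C3 and left by leap down to G2.
Step in, leap out — an escape tone.

Non-chord tone — an escape tone.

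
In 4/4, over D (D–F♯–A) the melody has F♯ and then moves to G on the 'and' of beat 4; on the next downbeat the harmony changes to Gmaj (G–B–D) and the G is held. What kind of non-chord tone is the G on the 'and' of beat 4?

Anticipation.

The harmony at that moment is D major triad (D, F♯, A); G is not a chord tone.
It is approached by step up from F♯ and then sustained as the same pitch into the next harmony.
Arriving early and becoming a chord tone when the harmony changes — an anticipation.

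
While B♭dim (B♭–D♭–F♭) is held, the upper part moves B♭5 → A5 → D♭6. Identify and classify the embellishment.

A5 is an escape tone.

The harmony at that moment is B♭ diminished triad (B♭, D♭, F♭); A5 is not a chord tone.
It is approached by step down from B♭5 and left by leap up to D♭6.
Step in, leap out — an escape tone.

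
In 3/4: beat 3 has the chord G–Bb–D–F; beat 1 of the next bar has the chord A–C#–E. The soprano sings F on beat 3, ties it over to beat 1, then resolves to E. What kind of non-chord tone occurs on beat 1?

The harmony at that moment is A major triad (A, C#, E); F is not a chord tone.
It is held over (the same pitch as the preceding F) and left by step down to E.
Held over from the previous chord and resolving down by step — a suspension.

Suspension.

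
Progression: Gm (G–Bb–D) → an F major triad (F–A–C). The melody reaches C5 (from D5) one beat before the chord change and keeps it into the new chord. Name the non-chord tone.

The harmony at that moment is G minor triad (G, Bb, D); C5 is not a chord tone.
It is approached by step down from D5 and then sustained as the same pitch into the next harmony.
Arriving early and becoming a chord tone when the harmony changes — an anticipation.

C5 is an anticipation.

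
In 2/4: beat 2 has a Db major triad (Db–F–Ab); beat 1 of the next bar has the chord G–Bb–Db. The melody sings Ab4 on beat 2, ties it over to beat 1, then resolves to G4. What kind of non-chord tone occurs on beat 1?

Suspension.

The harmony at that moment is G diminished triad (G, Bb, Db); Ab4 is not a chord tone.
It is held over (the same pitch as the preceding Ab4) and left by step down to G4.
Held over from the previous chord and resolving down by step — a suspension.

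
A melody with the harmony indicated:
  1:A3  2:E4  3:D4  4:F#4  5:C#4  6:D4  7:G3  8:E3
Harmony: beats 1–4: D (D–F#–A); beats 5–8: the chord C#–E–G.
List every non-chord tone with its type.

The harmony at that moment is D major triad (D, F#, A); E4 is not a chord tone.
It is approached by leap up from A3 and left by step down to D4.
Leap in, step out — an appoggiatura.
The harmony at that moment is C# diminished triad (C#, E, G); D4 is not a chord tone.
It is approached by step up from C#4 and left by leap down to G3.
Step in, leap out — an escape tone.

E4 (beat 2) — appoggiatura; D4 (beat 6) — escape tone.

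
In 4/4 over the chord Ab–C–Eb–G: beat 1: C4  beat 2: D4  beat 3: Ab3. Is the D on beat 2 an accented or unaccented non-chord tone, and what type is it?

The harmony at that moment is Ab major seventh chord (Ab, C, Eb, G); D4 is not a chord tone.
It is approached by step up from C4 and left by leap down to Ab3.
Step in, leap out — an escape tone.
It falls on a weak beat, so it is unaccented.

Unaccented escape tone.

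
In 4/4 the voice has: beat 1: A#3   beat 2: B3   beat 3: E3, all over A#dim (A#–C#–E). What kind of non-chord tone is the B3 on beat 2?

The harmony at that moment is A# diminished triad (A#, C#, E); B3 is not a chord tone.
It is approached by step up from A#3 and left by leap down to E3.
Step in, leap out, on a weak beat — an escape tone.

Escape tone.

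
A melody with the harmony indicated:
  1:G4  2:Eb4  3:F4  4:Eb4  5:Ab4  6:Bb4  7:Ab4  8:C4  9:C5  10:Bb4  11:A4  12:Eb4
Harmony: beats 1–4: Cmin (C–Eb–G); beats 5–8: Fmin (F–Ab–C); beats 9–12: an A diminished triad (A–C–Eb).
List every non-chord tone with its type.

F4 (beat 3) — neighbor tone; Bb4 (beat 6) — neighbor tone; Bb4 (beat 10) — passing tone.

The harmony at that moment is C minor triad (C, Eb, G); F4 is not a chord tone.
It is approached by step up from Eb4 and left by step down to Eb4.
Step away and step back to the same note — a neighbor tone (upper neighbor).
The harmony at that moment is F minor triad (F, Ab, C); Bb4 is not a chord tone.
It is approached by step up from Ab4 and left by step down to Ab4.
Step away and step back to the same note — a neighbor tone (upper neighbor).
The harmony at that moment is A diminished triad (A, C, Eb); Bb4 is not a chord tone.
It is approached by step down from C5 and left by step down to A4.
Step in, step out in the same direction — a passing tone.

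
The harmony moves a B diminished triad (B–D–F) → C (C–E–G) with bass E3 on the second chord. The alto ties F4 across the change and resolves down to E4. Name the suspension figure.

9–8 suspension.

At the second chord the bass is E3. The suspended F4 lies a ninth above the bass; after resolving down by step to E4, the interval above the bass becomes an octave.
Suspension figures are named by those two intervals: 9–8.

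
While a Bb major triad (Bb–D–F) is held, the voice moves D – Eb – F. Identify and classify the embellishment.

Eb is a passing tone.

The harmony at that moment is Bb major triad (Bb, D, F); Eb is not a chord tone.
It is approached by step up from D and left by step up to F.
Step in, step out in the same direction — a passing tone.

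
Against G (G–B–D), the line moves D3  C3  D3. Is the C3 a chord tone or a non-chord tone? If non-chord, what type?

Non-chord tone — a neighbor tone.

The harmony at that moment is G major triad (G, B, D); C3 is not a chord tone.
It is approached by step down from D3 and left by step up to D3.
Step away and step back to the same note — a neighbor tone (lower neighbor).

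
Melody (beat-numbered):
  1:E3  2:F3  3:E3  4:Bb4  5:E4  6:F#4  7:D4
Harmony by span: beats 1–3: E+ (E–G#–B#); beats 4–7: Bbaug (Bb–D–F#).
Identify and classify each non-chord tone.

The harmony at that moment is E augmented triad (E, G#, B#); F3 is not a chord tone.
It is approached by step up from E3 and left by step down to E3.
Step away and step back to the same note — a neighbor tone (upper neighbor).
The harmony at that moment is Bb augmented triad (Bb, D, F#); E4 is not a chord tone.
It is approached by leap down from Bb4 and left by step up to F#4.
Leap in, step out — an appoggiatura.

F3 (beat 2) — neighbor tone; E4 (beat 5) — appoggiatura.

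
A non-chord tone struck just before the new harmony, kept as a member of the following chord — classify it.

Anticipation.

Approach: ahead of the chord change (typically by step), so it is dissonant against the current harmony. Departure: none — the same pitch is restated or held and is a chord tone of the new harmony.
Dissonant first, consonant once the harmony catches up: the note simply arrives early — an anticipation. (The reverse timing, consonant first and dissonant after the change, would be a suspension or retardation.)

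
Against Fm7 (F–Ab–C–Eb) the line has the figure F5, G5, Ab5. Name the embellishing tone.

The harmony at that moment is F minor seventh chord (F, Ab, C, Eb); G5 is not a chord tone.
It is approached by step up from F5 and left by step up to Ab5.
Step in, step out in the same direction — a passing tone.

G5 is a passing tone.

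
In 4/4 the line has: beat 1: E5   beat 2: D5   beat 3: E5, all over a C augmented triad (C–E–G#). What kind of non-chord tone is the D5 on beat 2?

Lower neighbor tone.

The harmony at that moment is C augmented triad (C, E, G#); D5 is not a chord tone.
It is approached by step down from E5 and left by step up to E5.
Step away and step back to the same note — a neighbor tone (lower neighbor).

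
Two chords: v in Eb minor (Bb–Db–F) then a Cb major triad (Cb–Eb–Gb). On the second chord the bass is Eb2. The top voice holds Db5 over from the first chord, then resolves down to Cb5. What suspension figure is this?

7–6 suspension.

At the second chord the bass is Eb2. The suspended Db5 lies a seventh above the bass; after resolving down by step to Cb5, the interval above the bass becomes a sixth.
Suspension figures are named by those two intervals: 7–6.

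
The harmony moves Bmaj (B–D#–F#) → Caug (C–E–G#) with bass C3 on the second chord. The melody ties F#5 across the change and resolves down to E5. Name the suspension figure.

At the second chord the bass is C3. The suspended F#5 lies a fourth above the bass; after resolving down by step to E5, the interval above the bass becomes a third.
Suspension figures are named by those two intervals: 4–3.

4–3 suspension.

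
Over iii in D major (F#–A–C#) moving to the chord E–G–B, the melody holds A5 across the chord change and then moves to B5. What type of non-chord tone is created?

A5 is a retardation.

The harmony at that moment is E minor triad (E, G, B); A5 is not a chord tone.
It is held over (the same pitch as the preceding A5) and left by step up to B5.
Held over from the previous chord and resolving up by step — a retardation.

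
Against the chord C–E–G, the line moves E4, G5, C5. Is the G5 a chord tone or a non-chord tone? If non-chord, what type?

Chord tone (the fifth of C major triad).

C major triad contains C, E, G; G is the fifth, so it is a chord tone.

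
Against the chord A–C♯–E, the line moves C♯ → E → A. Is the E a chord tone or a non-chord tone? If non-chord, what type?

Chord tone (the fifth of A major triad).

A major triad contains A, C♯, E; E is the fifth, so it is a chord tone.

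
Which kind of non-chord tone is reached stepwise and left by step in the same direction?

Passing tone.

Approach: by step. Departure: by step, continuing in the same direction.
Stepwise on both sides with no change of direction means the note fills in the space between two different chord tones — a passing tone. (Had it turned back to its starting note it would be a neighbor tone instead.)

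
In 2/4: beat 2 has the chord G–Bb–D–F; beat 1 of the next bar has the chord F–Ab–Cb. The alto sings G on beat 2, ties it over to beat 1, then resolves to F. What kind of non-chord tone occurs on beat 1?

Suspension.

The harmony at that moment is F diminished triad (F, Ab, Cb); G is not a chord tone.
It is held over (the same pitch as the preceding G) and left by step down to F.
Held over from the previous chord and resolving down by step — a suspension.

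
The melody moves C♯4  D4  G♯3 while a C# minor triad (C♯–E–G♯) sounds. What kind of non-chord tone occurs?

D4 is an escape tone.

The harmony at that moment is C♯ minor triad (C♯, E, G♯); D4 is not a chord tone.
It is approached by step up from C♯4 and left by leap down to G♯3.
Step in, leap out — an escape tone.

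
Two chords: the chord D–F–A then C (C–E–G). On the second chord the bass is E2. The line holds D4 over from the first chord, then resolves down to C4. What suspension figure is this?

At the second chord the bass is E2. The suspended D4 lies a seventh above the bass; after resolving down by step to C4, the interval above the bass becomes a sixth.
Suspension figures are named by those two intervals: 7–6.

7–6 suspension.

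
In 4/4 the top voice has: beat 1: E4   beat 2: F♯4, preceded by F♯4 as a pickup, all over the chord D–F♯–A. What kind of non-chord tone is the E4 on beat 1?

The harmony at that moment is D major triad (D, F♯, A); E4 is not a chord tone.
It is approached by step down from F♯4 and left by step up to F♯4.
Step away and step back to the same note — a neighbor tone (lower neighbor).

Lower neighbor tone.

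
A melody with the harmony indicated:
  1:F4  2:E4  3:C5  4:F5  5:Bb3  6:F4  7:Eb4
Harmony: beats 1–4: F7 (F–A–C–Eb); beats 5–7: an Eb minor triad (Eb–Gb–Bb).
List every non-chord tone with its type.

E4 (beat 2) — escape tone; F4 (beat 6) — appoggiatura.

The harmony at that moment is F dominant seventh chord (F, A, C, Eb); E4 is not a chord tone.
It is approached by step down from F4 and left by leap up to C5.
Step in, leap out — an escape tone.
The harmony at that moment is Eb minor triad (Eb, Gb, Bb); F4 is not a chord tone.
It is approached by leap up from Bb3 and left by step down to Eb4.
Leap in, step out — an appoggiatura.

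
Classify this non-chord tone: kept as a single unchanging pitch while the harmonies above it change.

Pedal tone.

Approach: none. Departure: none — a single pitch is sustained while the chords change around it, passing through harmonies that do not contain it.
No melodic motion at all; the dissonance is created entirely by the moving harmonies against the stationary note — a pedal tone (pedal point).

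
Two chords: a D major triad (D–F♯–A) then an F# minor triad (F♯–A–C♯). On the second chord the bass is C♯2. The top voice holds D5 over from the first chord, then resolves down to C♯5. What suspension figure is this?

At the second chord the bass is C♯2. The suspended D5 lies a ninth above the bass; after resolving down by step to C♯5, the interval above the bass becomes an octave.
Suspension figures are named by those two intervals: 9–8.

9–8 suspension.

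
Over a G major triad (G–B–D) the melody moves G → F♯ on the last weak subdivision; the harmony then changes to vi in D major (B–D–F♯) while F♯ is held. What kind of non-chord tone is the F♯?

The harmony at that moment is G major triad (G, B, D); F♯ is not a chord tone.
It is approached by step down from G and then sustained as the same pitch into the next harmony.
Arriving early and becoming a chord tone when the harmony changes — an anticipation.

F♯ is an anticipation.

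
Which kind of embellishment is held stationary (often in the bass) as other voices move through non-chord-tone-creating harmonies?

Approach: none. Departure: none — a single pitch is sustained while the chords change around it, passing through harmonies that do not contain it.
No melodic motion at all; the dissonance is created entirely by the moving harmonies against the stationary note — a pedal tone (pedal point).

Pedal tone.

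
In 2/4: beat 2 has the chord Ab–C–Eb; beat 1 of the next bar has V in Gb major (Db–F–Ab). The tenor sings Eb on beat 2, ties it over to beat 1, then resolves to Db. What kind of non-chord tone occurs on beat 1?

Suspension.

The harmony at that moment is Db major triad (Db, F, Ab); Eb is not a chord tone.
It is held over (the same pitch as the preceding Eb) and left by step down to Db.
Held over from the previous chord and resolving down by step — a suspension.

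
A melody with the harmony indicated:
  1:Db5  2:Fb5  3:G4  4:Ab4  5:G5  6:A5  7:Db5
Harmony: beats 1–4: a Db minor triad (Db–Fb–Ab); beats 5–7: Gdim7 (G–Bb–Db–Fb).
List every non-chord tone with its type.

The harmony at that moment is Db minor triad (Db, Fb, Ab); G4 is not a chord tone.
It is approached by leap down from Fb5 and left by step up to Ab4.
Leap in, step out — an appoggiatura.
The harmony at that moment is G diminished seventh chord (G, Bb, Db, Fb); A5 is not a chord tone.
It is approached by step up from G5 and left by leap down to Db5.
Step in, leap out — an escape tone.

G4 (beat 3) — appoggiatura; A5 (beat 6) — escape tone.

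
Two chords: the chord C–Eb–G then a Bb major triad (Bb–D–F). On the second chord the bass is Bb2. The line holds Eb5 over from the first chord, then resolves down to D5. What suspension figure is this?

4–3 suspension.

At the second chord the bass is Bb2. The suspended Eb5 lies a fourth above the bass; after resolving down by step to D5, the interval above the bass becomes a third.
Suspension figures are named by those two intervals: 4–3.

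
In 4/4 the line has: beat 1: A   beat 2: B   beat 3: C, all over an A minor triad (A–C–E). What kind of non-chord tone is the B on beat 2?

Passing tone.

The harmony at that moment is A minor triad (A, C, E); B is not a chord tone.
It is approached by step up from A and left by step up to C.
Step in, step out in the same direction — a passing tone.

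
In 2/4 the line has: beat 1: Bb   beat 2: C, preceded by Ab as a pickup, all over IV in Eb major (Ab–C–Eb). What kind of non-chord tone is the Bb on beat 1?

Passing tone.

The harmony at that moment is Ab major triad (Ab, C, Eb); Bb is not a chord tone.
It is approached by step up from Ab and left by step up to C.
Step in, step out in the same direction — a passing tone.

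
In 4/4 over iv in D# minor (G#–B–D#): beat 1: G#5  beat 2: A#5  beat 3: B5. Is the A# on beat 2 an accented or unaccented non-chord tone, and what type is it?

Unaccented passing tone.

The harmony at that moment is G# minor triad (G#, B, D#); A#5 is not a chord tone.
It is approached by step up from G#5 and left by step up to B5.
Step in, step out in the same direction — a passing tone.
It falls on a weak beat, so it is unaccented.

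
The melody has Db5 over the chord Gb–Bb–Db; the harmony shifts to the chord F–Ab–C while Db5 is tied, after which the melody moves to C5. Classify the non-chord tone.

Db5 is a suspension.

The harmony at that moment is F minor triad (F, Ab, C); Db5 is not a chord tone.
It is held over (the same pitch as the preceding Db5) and left by step down to C5.
Held over from the previous chord and resolving down by step — a suspension.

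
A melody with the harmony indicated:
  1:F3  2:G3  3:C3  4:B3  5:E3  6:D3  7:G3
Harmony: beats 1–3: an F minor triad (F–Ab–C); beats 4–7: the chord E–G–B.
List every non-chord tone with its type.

The harmony at that moment is F minor triad (F, Ab, C); G3 is not a chord tone.
It is approached by step up from F3 and left by leap down to C3.
Step in, leap out — an escape tone.
The harmony at that moment is E minor triad (E, G, B); D3 is not a chord tone.
It is approached by step down from E3 and left by leap up to G3.
Step in, leap out — an escape tone.

G3 (beat 2) — escape tone; D3 (beat 6) — escape tone.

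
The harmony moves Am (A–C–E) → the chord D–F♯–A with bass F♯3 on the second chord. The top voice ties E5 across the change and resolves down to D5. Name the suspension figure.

7–6 suspension.

At the second chord the bass is F♯3. The suspended E5 lies a seventh above the bass; after resolving down by step to D5, the interval above the bass becomes a sixth.
Suspension figures are named by those two intervals: 7–6.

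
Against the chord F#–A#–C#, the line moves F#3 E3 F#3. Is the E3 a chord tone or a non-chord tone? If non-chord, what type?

Non-chord tone — a neighbor tone.

The harmony at that moment is F# major triad (F#, A#, C#); E3 is not a chord tone.
It is approached by step down from F#3 and left by step up to F#3.
Step away and step back to the same note — a neighbor tone (lower neighbor).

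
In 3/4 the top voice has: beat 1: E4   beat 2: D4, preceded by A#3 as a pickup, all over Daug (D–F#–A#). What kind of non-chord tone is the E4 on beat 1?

The harmony at that moment is D augmented triad (D, F#, A#); E4 is not a chord tone.
It is approached by leap up from A#3 and left by step down to D4.
Leap in, step out, metrically accented — an appoggiatura.

Appoggiatura.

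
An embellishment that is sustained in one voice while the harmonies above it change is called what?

Approach: none. Departure: none — a single pitch is sustained while the chords change around it, passing through harmonies that do not contain it.
No melodic motion at all; the dissonance is created entirely by the moving harmonies against the stationary note — a pedal tone (pedal point).

Pedal tone.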